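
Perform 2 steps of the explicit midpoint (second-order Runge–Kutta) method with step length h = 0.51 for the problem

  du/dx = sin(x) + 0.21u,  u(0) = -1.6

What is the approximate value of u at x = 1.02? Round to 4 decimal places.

Midpoint: k1 = f(x_n, u_n); k2 = f(x_n + h/2, u_n + (h/2)·k1); u_{n+1} = u_n + h·k2.
x=0.000000, u=-1.600000:
  k1 = f(0.000000, -1.600000) = -0.336000
  k2 = f(0.255000, -1.685680) = -0.101747
  u ← -1.600000 + 0.51·(-0.101747) = -1.651891
x=0.510000, u=-1.651891:
  k1 = f(0.510000, -1.651891) = 0.141280
  k2 = f(0.765000, -1.615865) = 0.353205
  u ← -1.651891 + 0.51·0.353205 = -1.471756
u(1.02) ≈ -1.4718

-1.4718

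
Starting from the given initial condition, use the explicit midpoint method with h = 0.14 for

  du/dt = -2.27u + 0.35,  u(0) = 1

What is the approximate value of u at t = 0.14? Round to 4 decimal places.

0.7739

Midpoint: k1 = f(t_n, u_n); k2 = f(t_n + h/2, u_n + (h/2)·k1); u_{n+1} = u_n + h·k2.
t=0.000000, u=1.000000:
  k1 = f(0.000000, 1.000000) = -1.920000
  k2 = f(0.070000, 0.865600) = -1.614912
  u ← 1.000000 + 0.14·(-1.614912) = 0.773912
u(0.14) ≈ 0.7739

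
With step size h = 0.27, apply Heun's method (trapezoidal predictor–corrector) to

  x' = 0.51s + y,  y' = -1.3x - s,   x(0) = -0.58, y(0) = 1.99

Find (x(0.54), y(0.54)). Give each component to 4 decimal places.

0.6061, 1.8480

Heun on (x,y): k1 = f(s_n, state_n); k2 = f(s_n + h, state_n + h·k1); state_{n+1} = state_n + (h/2)·(k1 + k2).
0.000000: (-0.580000, 1.990000)
  k1 = (1.990000, 0.754000)
  predictor → (-0.042700, 2.193580)
  k2 = (2.331280, -0.214490)
  → (0.003373, 2.062834)
0.270000: (0.003373, 2.062834)
  k1 = (2.200534, -0.274385)
  predictor → (0.597517, 1.988750)
  k2 = (2.264150, -1.316772)
  → (0.606105, 1.848028)
(x(0.54), y(0.54)) ≈ (0.6061, 1.8480)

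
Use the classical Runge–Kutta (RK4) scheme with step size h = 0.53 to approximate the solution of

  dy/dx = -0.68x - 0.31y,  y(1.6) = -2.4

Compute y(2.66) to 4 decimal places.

-3.0542

RK4: k1 = f(x_n, y_n); k2 = f(x_n + h/2, y_n + (h/2)·k1); k3 = f(x_n + h/2, y_n + (h/2)·k2); k4 = f(x_n + h, y_n + h·k3); y_{n+1} = y_n + (h/6)·(k1 + 2k2 + 2k3 + k4).
x=1.600000, y=-2.400000:
  k1 = f(1.600000, -2.400000) = -0.344000
  k2 = f(1.865000, -2.491160) = -0.495940
  k3 = f(1.865000, -2.531424) = -0.483458
  k4 = f(2.130000, -2.656233) = -0.624968
  y ← -2.400000 + (0.53/6)·(k1 + 2k2 + 2k3 + k4) = -2.658619
x=2.130000, y=-2.658619:
  k1 = f(2.130000, -2.658619) = -0.624228
  k2 = f(2.395000, -2.824040) = -0.753148
  k3 = f(2.395000, -2.858203) = -0.742557
  k4 = f(2.660000, -3.052174) = -0.862626
  y ← -2.658619 + (0.53/6)·(k1 + 2k2 + 2k3 + k4) = -3.054199
y(2.66) ≈ -3.0542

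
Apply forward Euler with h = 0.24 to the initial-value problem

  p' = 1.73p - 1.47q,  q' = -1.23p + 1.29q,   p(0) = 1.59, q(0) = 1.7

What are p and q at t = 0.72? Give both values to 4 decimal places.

1.7883, 1.8687

Euler on (p,q): p_{n+1} = p_n + h·p', q_{n+1} = q_n + h·q'.
0.000000: (1.590000, 1.700000); f=(0.251700, 0.237300) → (1.650408, 1.756952)
0.240000: (1.650408, 1.756952); f=(0.272486, 0.236466) → (1.715805, 1.813704)
0.480000: (1.715805, 1.813704); f=(0.302197, 0.229238) → (1.788332, 1.868721)
(p(0.72), q(0.72)) ≈ (1.7883, 1.8687)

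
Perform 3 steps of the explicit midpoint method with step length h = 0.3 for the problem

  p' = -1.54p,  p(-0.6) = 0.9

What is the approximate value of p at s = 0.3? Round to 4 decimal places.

Midpoint: k1 = f(s_n, p_n); k2 = f(s_n + h/2, p_n + (h/2)·k1); p_{n+1} = p_n + h·k2.
s=-0.600000, p=0.900000:
  k1 = f(-0.600000, 0.900000) = -1.386000
  k2 = f(-0.450000, 0.692100) = -1.065834
  p ← 0.900000 + 0.3·(-1.065834) = 0.580250
s=-0.300000, p=0.580250:
  k1 = f(-0.300000, 0.580250) = -0.893585
  k2 = f(-0.150000, 0.446212) = -0.687167
  p ← 0.580250 + 0.3·(-0.687167) = 0.374100
s=0.000000, p=0.374100:
  k1 = f(0.000000, 0.374100) = -0.576114
  k2 = f(0.150000, 0.287683) = -0.443031
  p ← 0.374100 + 0.3·(-0.443031) = 0.241190
p(0.3) ≈ 0.2412

0.2412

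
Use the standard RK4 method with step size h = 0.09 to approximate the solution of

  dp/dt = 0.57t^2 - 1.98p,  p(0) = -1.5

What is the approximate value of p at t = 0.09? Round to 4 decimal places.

RK4: k1 = f(t_n, p_n); k2 = f(t_n + h/2, p_n + (h/2)·k1); k3 = f(t_n + h/2, p_n + (h/2)·k2); k4 = f(t_n + h, p_n + h·k3); p_{n+1} = p_n + (h/6)·(k1 + 2k2 + 2k3 + k4).
t=0.000000, p=-1.500000:
  k1 = f(0.000000, -1.500000) = 2.970000
  k2 = f(0.045000, -1.366350) = 2.706527
  k3 = f(0.045000, -1.378206) = 2.730003
  k4 = f(0.090000, -1.254300) = 2.488131
  p ← -1.500000 + (0.09/6)·(k1 + 2k2 + 2k3 + k4) = -1.255032
p(0.09) ≈ -1.2550

-1.2550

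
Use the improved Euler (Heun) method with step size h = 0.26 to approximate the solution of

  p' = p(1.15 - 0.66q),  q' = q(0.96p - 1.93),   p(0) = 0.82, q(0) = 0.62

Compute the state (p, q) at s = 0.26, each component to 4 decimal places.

1.0086, 0.4717

Heun on (p,q): k1 = f(s_n, state_n); k2 = f(s_n + h, state_n + h·k1); state_{n+1} = state_n + (h/2)·(k1 + k2).
0.000000: (0.820000, 0.620000)
  k1 = (0.607456, -0.708536)
  predictor → (0.977939, 0.435781)
  k2 = (0.843359, -0.431937)
  → (1.008606, 0.471739)
(p(0.26), q(0.26)) ≈ (1.0086, 0.4717)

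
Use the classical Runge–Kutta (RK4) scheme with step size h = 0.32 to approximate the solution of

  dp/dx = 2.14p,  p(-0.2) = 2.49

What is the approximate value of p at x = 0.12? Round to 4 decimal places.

4.9351

RK4: k1 = f(x_n, p_n); k2 = f(x_n + h/2, p_n + (h/2)·k1); k3 = f(x_n + h/2, p_n + (h/2)·k2); k4 = f(x_n + h, p_n + h·k3); p_{n+1} = p_n + (h/6)·(k1 + 2k2 + 2k3 + k4).
x=-0.200000, p=2.490000:
  k1 = f(-0.200000, 2.490000) = 5.328600
  k2 = f(-0.040000, 3.342576) = 7.153113
  k3 = f(-0.040000, 3.634498) = 7.777826
  k4 = f(0.120000, 4.978904) = 10.654855
  p ← 2.490000 + (0.32/6)·(k1 + 2k2 + 2k3 + k4) = 4.935084
p(0.12) ≈ 4.9351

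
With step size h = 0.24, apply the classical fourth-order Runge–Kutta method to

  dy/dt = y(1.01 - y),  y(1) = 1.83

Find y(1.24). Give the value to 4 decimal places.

RK4: k1 = f(t_n, y_n); k2 = f(t_n + h/2, y_n + (h/2)·k1); k3 = f(t_n + h/2, y_n + (h/2)·k2); k4 = f(t_n + h, y_n + h·k3); y_{n+1} = y_n + (h/6)·(k1 + 2k2 + 2k3 + k4).
t=1.000000, y=1.830000:
  k1 = f(1.000000, 1.830000) = -1.500600
  k2 = f(1.120000, 1.649928) = -1.055835
  k3 = f(1.120000, 1.703300) = -1.180897
  k4 = f(1.240000, 1.546585) = -0.829874
  y ← 1.830000 + (0.24/6)·(k1 + 2k2 + 2k3 + k4) = 1.557842
y(1.24) ≈ 1.5578

1.5578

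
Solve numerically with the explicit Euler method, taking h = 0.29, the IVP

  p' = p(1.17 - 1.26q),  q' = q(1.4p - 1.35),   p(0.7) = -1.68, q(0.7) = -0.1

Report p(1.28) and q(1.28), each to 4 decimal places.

Euler on (p,q): p_{n+1} = p_n + h·p', q_{n+1} = q_n + h·q'.
0.700000: (-1.680000, -0.100000); f=(-2.177280, 0.370200) → (-2.311411, 0.007358)
0.990000: (-2.311411, 0.007358); f=(-2.682922, -0.033744) → (-3.089459, -0.002428)
(p(1.28), q(1.28)) ≈ (-3.0895, -0.0024)

-3.0895, -0.0024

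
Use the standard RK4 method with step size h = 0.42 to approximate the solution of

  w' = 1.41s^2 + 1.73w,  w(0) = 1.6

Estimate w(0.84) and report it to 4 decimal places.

RK4: k1 = f(s_n, w_n); k2 = f(s_n + h/2, w_n + (h/2)·k1); k3 = f(s_n + h/2, w_n + (h/2)·k2); k4 = f(s_n + h, w_n + h·k3); w_{n+1} = w_n + (h/6)·(k1 + 2k2 + 2k3 + k4).
s=0.000000, w=1.600000:
  k1 = f(0.000000, 1.600000) = 2.768000
  k2 = f(0.210000, 2.181280) = 3.835795
  k3 = f(0.210000, 2.405517) = 4.223725
  k4 = f(0.420000, 3.373965) = 6.085683
  w ← 1.600000 + (0.42/6)·(k1 + 2k2 + 2k3 + k4) = 3.348091
s=0.420000, w=3.348091:
  k1 = f(0.420000, 3.348091) = 6.040921
  k2 = f(0.630000, 4.616684) = 8.546493
  k3 = f(0.630000, 5.142854) = 9.456767
  k4 = f(0.840000, 7.319933) = 13.658380
  w ← 3.348091 + (0.42/6)·(k1 + 2k2 + 2k3 + k4) = 7.247498
w(0.84) ≈ 7.2475

7.2475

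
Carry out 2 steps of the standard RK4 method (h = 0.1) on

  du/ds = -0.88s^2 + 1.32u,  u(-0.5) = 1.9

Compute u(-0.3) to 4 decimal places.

RK4: k1 = f(s_n, u_n); k2 = f(s_n + h/2, u_n + (h/2)·k1); k3 = f(s_n + h/2, u_n + (h/2)·k2); k4 = f(s_n + h, u_n + h·k3); u_{n+1} = u_n + (h/6)·(k1 + 2k2 + 2k3 + k4).
s=-0.500000, u=1.900000:
  k1 = f(-0.500000, 1.900000) = 2.288000
  k2 = f(-0.450000, 2.014400) = 2.480808
  k3 = f(-0.450000, 2.024040) = 2.493533
  k4 = f(-0.400000, 2.149353) = 2.696346
  u ← 1.900000 + (0.1/6)·(k1 + 2k2 + 2k3 + k4) = 2.148884
s=-0.400000, u=2.148884:
  k1 = f(-0.400000, 2.148884) = 2.695727
  k2 = f(-0.350000, 2.283670) = 2.906645
  k3 = f(-0.350000, 2.294216) = 2.920565
  k4 = f(-0.300000, 2.440940) = 3.142841
  u ← 2.148884 + (0.1/6)·(k1 + 2k2 + 2k3 + k4) = 2.440434
u(-0.3) ≈ 2.4404

2.4404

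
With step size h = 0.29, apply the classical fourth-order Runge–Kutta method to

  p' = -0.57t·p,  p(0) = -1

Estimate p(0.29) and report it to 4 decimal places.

RK4: k1 = f(t_n, p_n); k2 = f(t_n + h/2, p_n + (h/2)·k1); k3 = f(t_n + h/2, p_n + (h/2)·k2); k4 = f(t_n + h, p_n + h·k3); p_{n+1} = p_n + (h/6)·(k1 + 2k2 + 2k3 + k4).
t=0.000000, p=-1.000000:
  k1 = f(0.000000, -1.000000) = 0.000000
  k2 = f(0.145000, -1.000000) = 0.082650
  k3 = f(0.145000, -0.988016) = 0.081660
  k4 = f(0.290000, -0.976319) = 0.161385
  p ← -1.000000 + (0.29/6)·(k1 + 2k2 + 2k3 + k4) = -0.976316
p(0.29) ≈ -0.9763

-0.9763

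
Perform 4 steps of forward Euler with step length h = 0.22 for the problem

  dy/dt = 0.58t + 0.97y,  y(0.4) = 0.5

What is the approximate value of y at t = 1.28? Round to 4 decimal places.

1.5569

Euler: y_{n+1} = y_n + h·f(t_n, y_n).
t=0.400000, y=0.500000: f=0.717000 → y ← 0.500000 + 0.22·0.717000 = 0.657740
t=0.620000, y=0.657740: f=0.997608 → y ← 0.657740 + 0.22·0.997608 = 0.877214
t=0.840000, y=0.877214: f=1.338097 → y ← 0.877214 + 0.22·1.338097 = 1.171595
t=1.060000, y=1.171595: f=1.751247 → y ← 1.171595 + 0.22·1.751247 = 1.556870
y(1.28) ≈ 1.5569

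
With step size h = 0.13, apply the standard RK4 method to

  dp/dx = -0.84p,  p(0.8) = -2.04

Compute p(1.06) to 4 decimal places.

-1.6398

RK4: k1 = f(x_n, p_n); k2 = f(x_n + h/2, p_n + (h/2)·k1); k3 = f(x_n + h/2, p_n + (h/2)·k2); k4 = f(x_n + h, p_n + h·k3); p_{n+1} = p_n + (h/6)·(k1 + 2k2 + 2k3 + k4).
x=0.800000, p=-2.040000:
  k1 = f(0.800000, -2.040000) = 1.713600
  k2 = f(0.865000, -1.928616) = 1.620037
  k3 = f(0.865000, -1.934698) = 1.625146
  k4 = f(0.930000, -1.828731) = 1.536134
  p ← -2.040000 + (0.13/6)·(k1 + 2k2 + 2k3 + k4) = -1.828964
x=0.930000, p=-1.828964:
  k1 = f(0.930000, -1.828964) = 1.536330
  k2 = f(0.995000, -1.729103) = 1.452447
  k3 = f(0.995000, -1.734555) = 1.457027
  k4 = f(1.060000, -1.639551) = 1.377223
  p ← -1.828964 + (0.13/6)·(k1 + 2k2 + 2k3 + k4) = -1.639760
p(1.06) ≈ -1.6398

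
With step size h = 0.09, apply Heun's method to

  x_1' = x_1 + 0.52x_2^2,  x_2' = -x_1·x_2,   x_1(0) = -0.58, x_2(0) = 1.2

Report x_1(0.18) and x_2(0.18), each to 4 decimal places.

Heun on (x_1,x_2): k1 = f(t_n, state_n); k2 = f(t_n + h, state_n + h·k1); state_{n+1} = state_n + (h/2)·(k1 + k2).
0.000000: (-0.580000, 1.200000)
  k1 = (0.168800, 0.696000)
  predictor → (-0.564808, 1.262640)
  k2 = (0.264207, 0.713149)
  → (-0.560515, 1.263412)
0.090000: (-0.560515, 1.263412)
  k1 = (0.269514, 0.708161)
  predictor → (-0.536258, 1.327146)
  k2 = (0.379626, 0.711693)
  → (-0.531303, 1.327305)
(x_1(0.18), x_2(0.18)) ≈ (-0.5313, 1.3273)

-0.5313, 1.3273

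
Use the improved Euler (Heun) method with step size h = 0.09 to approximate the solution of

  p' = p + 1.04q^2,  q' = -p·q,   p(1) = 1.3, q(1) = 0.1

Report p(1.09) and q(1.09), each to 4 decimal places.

Heun on (p,q): k1 = f(s_n, state_n); k2 = f(s_n + h, state_n + h·k1); state_{n+1} = state_n + (h/2)·(k1 + k2).
1.000000: (1.300000, 0.100000)
  k1 = (1.310400, -0.130000)
  predictor → (1.417936, 0.088300)
  k2 = (1.426045, -0.125204)
  → (1.423140, 0.088516)
(p(1.09), q(1.09)) ≈ (1.4231, 0.0885)

1.4231, 0.0885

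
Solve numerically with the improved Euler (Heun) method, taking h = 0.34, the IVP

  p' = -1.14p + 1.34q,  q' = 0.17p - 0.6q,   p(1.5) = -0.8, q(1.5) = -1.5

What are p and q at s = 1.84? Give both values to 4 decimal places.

Heun on (p,q): k1 = f(s_n, state_n); k2 = f(s_n + h, state_n + h·k1); state_{n+1} = state_n + (h/2)·(k1 + k2).
1.500000: (-0.800000, -1.500000)
  k1 = (-1.098000, 0.764000)
  predictor → (-1.173320, -1.240240)
  k2 = (-0.324337, 0.544680)
  → (-1.041797, -1.277524)
(p(1.84), q(1.84)) ≈ (-1.0418, -1.2775)

-1.0418, -1.2775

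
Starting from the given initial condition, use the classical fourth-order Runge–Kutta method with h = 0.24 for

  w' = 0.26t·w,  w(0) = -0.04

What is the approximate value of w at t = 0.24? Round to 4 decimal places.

RK4: k1 = f(t_n, w_n); k2 = f(t_n + h/2, w_n + (h/2)·k1); k3 = f(t_n + h/2, w_n + (h/2)·k2); k4 = f(t_n + h, w_n + h·k3); w_{n+1} = w_n + (h/6)·(k1 + 2k2 + 2k3 + k4).
t=0.000000, w=-0.040000:
  k1 = f(0.000000, -0.040000) = 0.000000
  k2 = f(0.120000, -0.040000) = -0.001248
  k3 = f(0.120000, -0.040150) = -0.001253
  k4 = f(0.240000, -0.040301) = -0.002515
  w ← -0.040000 + (0.24/6)·(k1 + 2k2 + 2k3 + k4) = -0.040301
w(0.24) ≈ -0.0403

-0.0403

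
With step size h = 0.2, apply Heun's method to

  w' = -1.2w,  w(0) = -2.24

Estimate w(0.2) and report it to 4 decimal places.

-1.7669

Heun: k1 = f(s_n, w_n); k2 = f(s_n + h, w_n + h·k1); w_{n+1} = w_n + (h/2)·(k1 + k2).
s=0.000000, w=-2.240000:
  k1 = f(0.000000, -2.240000) = 2.688000
  k2 = f(0.200000, -1.702400) = 2.042880
  w ← -2.240000 + (0.2/2)·(2.688000 + 2.042880) = -1.766912
w(0.2) ≈ -1.7669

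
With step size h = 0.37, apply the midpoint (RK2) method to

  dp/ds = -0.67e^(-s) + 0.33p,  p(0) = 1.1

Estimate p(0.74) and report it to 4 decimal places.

1.0009

Midpoint: k1 = f(s_n, p_n); k2 = f(s_n + h/2, p_n + (h/2)·k1); p_{n+1} = p_n + h·k2.
s=0.000000, p=1.100000:
  k1 = f(0.000000, 1.100000) = -0.307000
  k2 = f(0.185000, 1.043205) = -0.212582
  p ← 1.100000 + 0.37·(-0.212582) = 1.021345
s=0.370000, p=1.021345:
  k1 = f(0.370000, 1.021345) = -0.125748
  k2 = f(0.555000, 0.998081) = -0.055262
  p ← 1.021345 + 0.37·(-0.055262) = 1.000898
p(0.74) ≈ 1.0009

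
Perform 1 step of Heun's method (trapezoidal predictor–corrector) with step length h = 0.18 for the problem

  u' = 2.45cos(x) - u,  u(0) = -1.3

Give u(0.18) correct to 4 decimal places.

-0.6893

Heun: k1 = f(x_n, u_n); k2 = f(x_n + h, u_n + h·k1); u_{n+1} = u_n + (h/2)·(k1 + k2).
x=0.000000, u=-1.300000:
  k1 = f(0.000000, -1.300000) = 3.750000
  k2 = f(0.180000, -0.625000) = 3.035417
  u ← -1.300000 + (0.18/2)·(3.750000 + 3.035417) = -0.689312
u(0.18) ≈ -0.6893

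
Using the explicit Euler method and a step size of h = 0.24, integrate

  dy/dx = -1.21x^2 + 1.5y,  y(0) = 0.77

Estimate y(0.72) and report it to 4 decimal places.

Euler: y_{n+1} = y_n + h·f(x_n, y_n).
x=0.000000, y=0.770000: f=1.155000 → y ← 0.770000 + 0.24·1.155000 = 1.047200
x=0.240000, y=1.047200: f=1.501104 → y ← 1.047200 + 0.24·1.501104 = 1.407465
x=0.480000, y=1.407465: f=1.832413 → y ← 1.407465 + 0.24·1.832413 = 1.847244
y(0.72) ≈ 1.8472

1.8472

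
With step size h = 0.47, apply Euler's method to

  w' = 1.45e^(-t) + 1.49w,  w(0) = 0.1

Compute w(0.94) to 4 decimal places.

Euler: w_{n+1} = w_n + h·f(t_n, w_n).
t=0.000000, w=0.100000: f=1.599000 → w ← 0.100000 + 0.47·1.599000 = 0.851530
t=0.470000, w=0.851530: f=2.175033 → w ← 0.851530 + 0.47·2.175033 = 1.873796
w(0.94) ≈ 1.8738

1.8738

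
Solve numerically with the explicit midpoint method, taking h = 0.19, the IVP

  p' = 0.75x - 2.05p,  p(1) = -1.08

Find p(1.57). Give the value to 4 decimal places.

-0.0139

Midpoint: k1 = f(x_n, p_n); k2 = f(x_n + h/2, p_n + (h/2)·k1); p_{n+1} = p_n + h·k2.
x=1.000000, p=-1.080000:
  k1 = f(1.000000, -1.080000) = 2.964000
  k2 = f(1.095000, -0.798420) = 2.458011
  p ← -1.080000 + 0.19·2.458011 = -0.612978
x=1.190000, p=-0.612978:
  k1 = f(1.190000, -0.612978) = 2.149105
  k2 = f(1.285000, -0.408813) = 1.801817
  p ← -0.612978 + 0.19·1.801817 = -0.270633
x=1.380000, p=-0.270633:
  k1 = f(1.380000, -0.270633) = 1.589797
  k2 = f(1.475000, -0.119602) = 1.351434
  p ← -0.270633 + 0.19·1.351434 = -0.013860
p(1.57) ≈ -0.0139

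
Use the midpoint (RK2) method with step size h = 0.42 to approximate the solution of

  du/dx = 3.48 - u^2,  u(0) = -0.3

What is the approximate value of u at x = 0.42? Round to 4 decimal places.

1.0903

Midpoint: k1 = f(x_n, u_n); k2 = f(x_n + h/2, u_n + (h/2)·k1); u_{n+1} = u_n + h·k2.
x=0.000000, u=-0.300000:
  k1 = f(0.000000, -0.300000) = 3.390000
  k2 = f(0.210000, 0.411900) = 3.310338
  u ← -0.300000 + 0.42·3.310338 = 1.090342
u(0.42) ≈ 1.0903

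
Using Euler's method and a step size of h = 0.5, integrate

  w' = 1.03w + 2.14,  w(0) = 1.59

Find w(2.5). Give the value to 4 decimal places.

Euler: w_{n+1} = w_n + h·f(x_n, w_n).
x=0.000000, w=1.590000: f=3.777700 → w ← 1.590000 + 0.5·3.777700 = 3.478850
x=0.500000, w=3.478850: f=5.723216 → w ← 3.478850 + 0.5·5.723216 = 6.340458
x=1.000000, w=6.340458: f=8.670671 → w ← 6.340458 + 0.5·8.670671 = 10.675793
x=1.500000, w=10.675793: f=13.136067 → w ← 10.675793 + 0.5·13.136067 = 17.243827
x=2.000000, w=17.243827: f=19.901142 → w ← 17.243827 + 0.5·19.901142 = 27.194398
w(2.5) ≈ 27.1944

27.1944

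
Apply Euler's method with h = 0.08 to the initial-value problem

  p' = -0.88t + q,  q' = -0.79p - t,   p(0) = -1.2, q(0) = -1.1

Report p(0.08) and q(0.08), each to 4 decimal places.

-1.2880, -1.0242

Euler on (p,q): p_{n+1} = p_n + h·p', q_{n+1} = q_n + h·q'.
0.000000: (-1.200000, -1.100000); f=(-1.100000, 0.948000) → (-1.288000, -1.024160)
(p(0.08), q(0.08)) ≈ (-1.2880, -1.0242)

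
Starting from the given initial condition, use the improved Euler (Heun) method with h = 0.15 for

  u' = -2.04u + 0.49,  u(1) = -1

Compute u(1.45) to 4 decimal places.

Heun: k1 = f(s_n, u_n); k2 = f(s_n + h, u_n + h·k1); u_{n+1} = u_n + (h/2)·(k1 + k2).
s=1.000000, u=-1.000000:
  k1 = f(1.000000, -1.000000) = 2.530000
  k2 = f(1.150000, -0.620500) = 1.755820
  u ← -1.000000 + (0.15/2)·(2.530000 + 1.755820) = -0.678563
s=1.150000, u=-0.678563:
  k1 = f(1.150000, -0.678563) = 1.874270
  k2 = f(1.300000, -0.397423) = 1.300743
  u ← -0.678563 + (0.15/2)·(1.874270 + 1.300743) = -0.440438
s=1.300000, u=-0.440438:
  k1 = f(1.300000, -0.440438) = 1.388493
  k2 = f(1.450000, -0.232164) = 0.963614
  u ← -0.440438 + (0.15/2)·(1.388493 + 0.963614) = -0.264030
u(1.45) ≈ -0.2640

-0.2640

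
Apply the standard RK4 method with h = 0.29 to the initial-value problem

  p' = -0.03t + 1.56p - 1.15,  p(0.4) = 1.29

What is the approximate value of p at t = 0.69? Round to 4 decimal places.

1.6003

RK4: k1 = f(t_n, p_n); k2 = f(t_n + h/2, p_n + (h/2)·k1); k3 = f(t_n + h/2, p_n + (h/2)·k2); k4 = f(t_n + h, p_n + h·k3); p_{n+1} = p_n + (h/6)·(k1 + 2k2 + 2k3 + k4).
t=0.400000, p=1.290000:
  k1 = f(0.400000, 1.290000) = 0.850400
  k2 = f(0.545000, 1.413308) = 1.038410
  k3 = f(0.545000, 1.440570) = 1.080938
  k4 = f(0.690000, 1.603472) = 1.330717
  p ← 1.290000 + (0.29/6)·(k1 + 2k2 + 2k3 + k4) = 1.600291
p(0.69) ≈ 1.6003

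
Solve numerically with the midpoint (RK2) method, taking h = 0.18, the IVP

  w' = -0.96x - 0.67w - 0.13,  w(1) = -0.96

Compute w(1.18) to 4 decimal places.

-1.0511

Midpoint: k1 = f(x_n, w_n); k2 = f(x_n + h/2, w_n + (h/2)·k1); w_{n+1} = w_n + h·k2.
x=1.000000, w=-0.960000:
  k1 = f(1.000000, -0.960000) = -0.446800
  k2 = f(1.090000, -1.000212) = -0.506258
  w ← -0.960000 + 0.18·(-0.506258) = -1.051126
w(1.18) ≈ -1.0511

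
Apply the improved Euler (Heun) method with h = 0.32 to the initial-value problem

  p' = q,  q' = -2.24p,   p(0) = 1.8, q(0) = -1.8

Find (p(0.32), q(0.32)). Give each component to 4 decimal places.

1.0176, -2.8838

Heun on (p,q): k1 = f(t_n, state_n); k2 = f(t_n + h, state_n + h·k1); state_{n+1} = state_n + (h/2)·(k1 + k2).
0.000000: (1.800000, -1.800000)
  k1 = (-1.800000, -4.032000)
  predictor → (1.224000, -3.090240)
  k2 = (-3.090240, -2.741760)
  → (1.017562, -2.883802)
(p(0.32), q(0.32)) ≈ (1.0176, -2.8838)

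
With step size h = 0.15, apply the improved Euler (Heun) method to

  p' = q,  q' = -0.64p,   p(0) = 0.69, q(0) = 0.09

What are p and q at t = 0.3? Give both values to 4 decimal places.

0.6970, -0.0441

Heun on (p,q): k1 = f(t_n, state_n); k2 = f(t_n + h, state_n + h·k1); state_{n+1} = state_n + (h/2)·(k1 + k2).
0.000000: (0.690000, 0.090000)
  k1 = (0.090000, -0.441600)
  predictor → (0.703500, 0.023760)
  k2 = (0.023760, -0.450240)
  → (0.698532, 0.023112)
0.150000: (0.698532, 0.023112)
  k1 = (0.023112, -0.447060)
  predictor → (0.701999, -0.043947)
  k2 = (-0.043947, -0.449279)
  → (0.696969, -0.044113)
(p(0.3), q(0.3)) ≈ (0.6970, -0.0441)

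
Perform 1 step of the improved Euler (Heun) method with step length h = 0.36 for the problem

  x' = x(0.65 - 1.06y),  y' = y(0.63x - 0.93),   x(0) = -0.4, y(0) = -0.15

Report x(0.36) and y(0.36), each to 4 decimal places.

-0.5272, -0.0986

Heun on (x,y): k1 = f(s_n, state_n); k2 = f(s_n + h, state_n + h·k1); state_{n+1} = state_n + (h/2)·(k1 + k2).
0.000000: (-0.400000, -0.150000)
  k1 = (-0.323600, 0.177300)
  predictor → (-0.516496, -0.086172)
  k2 = (-0.382900, 0.108180)
  → (-0.527170, -0.098614)
(x(0.36), y(0.36)) ≈ (-0.5272, -0.0986)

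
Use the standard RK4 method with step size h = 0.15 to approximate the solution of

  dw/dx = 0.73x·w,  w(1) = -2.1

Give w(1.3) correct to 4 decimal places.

RK4: k1 = f(x_n, w_n); k2 = f(x_n + h/2, w_n + (h/2)·k1); k3 = f(x_n + h/2, w_n + (h/2)·k2); k4 = f(x_n + h, w_n + h·k3); w_{n+1} = w_n + (h/6)·(k1 + 2k2 + 2k3 + k4).
x=1.000000, w=-2.100000:
  k1 = f(1.000000, -2.100000) = -1.533000
  k2 = f(1.075000, -2.214975) = -1.738202
  k3 = f(1.075000, -2.230365) = -1.750279
  k4 = f(1.150000, -2.362542) = -1.983354
  w ← -2.100000 + (0.15/6)·(k1 + 2k2 + 2k3 + k4) = -2.362333
x=1.150000, w=-2.362333:
  k1 = f(1.150000, -2.362333) = -1.983178
  k2 = f(1.225000, -2.511071) = -2.245525
  k3 = f(1.225000, -2.530747) = -2.263121
  k4 = f(1.300000, -2.701801) = -2.564009
  w ← -2.362333 + (0.15/6)·(k1 + 2k2 + 2k3 + k4) = -2.701445
w(1.3) ≈ -2.7014

-2.7014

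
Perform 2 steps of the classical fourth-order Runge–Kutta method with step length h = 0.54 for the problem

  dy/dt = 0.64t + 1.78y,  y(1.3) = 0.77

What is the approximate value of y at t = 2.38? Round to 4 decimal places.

8.7231

RK4: k1 = f(t_n, y_n); k2 = f(t_n + h/2, y_n + (h/2)·k1); k3 = f(t_n + h/2, y_n + (h/2)·k2); k4 = f(t_n + h, y_n + h·k3); y_{n+1} = y_n + (h/6)·(k1 + 2k2 + 2k3 + k4).
t=1.300000, y=0.770000:
  k1 = f(1.300000, 0.770000) = 2.202600
  k2 = f(1.570000, 1.364702) = 3.433970
  k3 = f(1.570000, 1.697172) = 4.025766
  k4 = f(1.840000, 2.943914) = 6.417766
  y ← 0.770000 + (0.54/6)·(k1 + 2k2 + 2k3 + k4) = 2.888585
t=1.840000, y=2.888585:
  k1 = f(1.840000, 2.888585) = 6.319282
  k2 = f(2.110000, 4.594791) = 9.529129
  k3 = f(2.110000, 5.461450) = 11.071781
  k4 = f(2.380000, 8.867347) = 17.307078
  y ← 2.888585 + (0.54/6)·(k1 + 2k2 + 2k3 + k4) = 8.723121
y(2.38) ≈ 8.7231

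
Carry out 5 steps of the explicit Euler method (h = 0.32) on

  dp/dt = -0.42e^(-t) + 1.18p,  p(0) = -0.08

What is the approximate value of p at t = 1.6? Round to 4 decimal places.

-1.3789

Euler: p_{n+1} = p_n + h·f(t_n, p_n).
t=0.000000, p=-0.080000: f=-0.514400 → p ← -0.080000 + 0.32·(-0.514400) = -0.244608
t=0.320000, p=-0.244608: f=-0.593620 → p ← -0.244608 + 0.32·(-0.593620) = -0.434566
t=0.640000, p=-0.434566: f=-0.734251 → p ← -0.434566 + 0.32·(-0.734251) = -0.669527
t=0.960000, p=-0.669527: f=-0.950857 → p ← -0.669527 + 0.32·(-0.950857) = -0.973801
t=1.280000, p=-0.973801: f=-1.265861 → p ← -0.973801 + 0.32·(-1.265861) = -1.378876
p(1.6) ≈ -1.3789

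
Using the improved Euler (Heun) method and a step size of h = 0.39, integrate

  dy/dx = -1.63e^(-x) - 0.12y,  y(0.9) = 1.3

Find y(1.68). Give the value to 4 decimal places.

0.8402

Heun: k1 = f(x_n, y_n); k2 = f(x_n + h, y_n + h·k1); y_{n+1} = y_n + (h/2)·(k1 + k2).
x=0.900000, y=1.300000:
  k1 = f(0.900000, 1.300000) = -0.818709
  k2 = f(1.290000, 0.980704) = -0.566376
  y ← 1.300000 + (0.39/2)·(-0.818709 + (-0.566376)) = 1.029909
x=1.290000, y=1.029909:
  k1 = f(1.290000, 1.029909) = -0.572280
  k2 = f(1.680000, 0.806719) = -0.400596
  y ← 1.029909 + (0.39/2)·(-0.572280 + (-0.400596)) = 0.840198
y(1.68) ≈ 0.8402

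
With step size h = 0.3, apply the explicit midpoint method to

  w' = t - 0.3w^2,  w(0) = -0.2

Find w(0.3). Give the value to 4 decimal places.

-0.1587

Midpoint: k1 = f(t_n, w_n); k2 = f(t_n + h/2, w_n + (h/2)·k1); w_{n+1} = w_n + h·k2.
t=0.000000, w=-0.200000:
  k1 = f(0.000000, -0.200000) = -0.012000
  k2 = f(0.150000, -0.201800) = 0.137783
  w ← -0.200000 + 0.3·0.137783 = -0.158665
w(0.3) ≈ -0.1587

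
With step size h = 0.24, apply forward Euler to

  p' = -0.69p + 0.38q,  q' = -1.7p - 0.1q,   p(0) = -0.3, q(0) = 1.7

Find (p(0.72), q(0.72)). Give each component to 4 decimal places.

Euler on (p,q): p_{n+1} = p_n + h·p', q_{n+1} = q_n + h·q'.
0.000000: (-0.300000, 1.700000); f=(0.853000, 0.340000) → (-0.095280, 1.781600)
0.240000: (-0.095280, 1.781600); f=(0.742751, -0.016184) → (0.082980, 1.777716)
0.480000: (0.082980, 1.777716); f=(0.618276, -0.318838) → (0.231366, 1.701195)
(p(0.72), q(0.72)) ≈ (0.2314, 1.7012)

0.2314, 1.7012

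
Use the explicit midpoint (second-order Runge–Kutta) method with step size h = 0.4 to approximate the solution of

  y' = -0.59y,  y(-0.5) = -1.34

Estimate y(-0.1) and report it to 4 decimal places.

-1.0611

Midpoint: k1 = f(x_n, y_n); k2 = f(x_n + h/2, y_n + (h/2)·k1); y_{n+1} = y_n + h·k2.
x=-0.500000, y=-1.340000:
  k1 = f(-0.500000, -1.340000) = 0.790600
  k2 = f(-0.300000, -1.181880) = 0.697309
  y ← -1.340000 + 0.4·0.697309 = -1.061076
y(-0.1) ≈ -1.0611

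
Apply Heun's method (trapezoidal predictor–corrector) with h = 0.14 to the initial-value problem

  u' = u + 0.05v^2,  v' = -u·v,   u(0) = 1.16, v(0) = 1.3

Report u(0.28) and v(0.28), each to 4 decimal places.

1.5536, 0.8942

Heun on (u,v): k1 = f(s_n, state_n); k2 = f(s_n + h, state_n + h·k1); state_{n+1} = state_n + (h/2)·(k1 + k2).
0.000000: (1.160000, 1.300000)
  k1 = (1.244500, -1.508000)
  predictor → (1.334230, 1.088880)
  k2 = (1.393513, -1.452816)
  → (1.344661, 1.092743)
0.140000: (1.344661, 1.092743)
  k1 = (1.404365, -1.469369)
  predictor → (1.541272, 0.887031)
  k2 = (1.580613, -1.367156)
  → (1.553609, 0.894186)
(u(0.28), v(0.28)) ≈ (1.5536, 0.8942)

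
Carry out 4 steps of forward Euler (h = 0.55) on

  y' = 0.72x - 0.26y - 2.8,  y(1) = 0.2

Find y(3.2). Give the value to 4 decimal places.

-2.3901

Euler: y_{n+1} = y_n + h·f(x_n, y_n).
x=1.000000, y=0.200000: f=-2.132000 → y ← 0.200000 + 0.55·(-2.132000) = -0.972600
x=1.550000, y=-0.972600: f=-1.431124 → y ← -0.972600 + 0.55·(-1.431124) = -1.759718
x=2.100000, y=-1.759718: f=-0.830473 → y ← -1.759718 + 0.55·(-0.830473) = -2.216478
x=2.650000, y=-2.216478: f=-0.315716 → y ← -2.216478 + 0.55·(-0.315716) = -2.390122
y(3.2) ≈ -2.3901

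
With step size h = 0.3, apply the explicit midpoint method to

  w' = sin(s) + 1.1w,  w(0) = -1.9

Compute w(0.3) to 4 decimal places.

-2.5856

Midpoint: k1 = f(s_n, w_n); k2 = f(s_n + h/2, w_n + (h/2)·k1); w_{n+1} = w_n + h·k2.
s=0.000000, w=-1.900000:
  k1 = f(0.000000, -1.900000) = -2.090000
  k2 = f(0.150000, -2.213500) = -2.285412
  w ← -1.900000 + 0.3·(-2.285412) = -2.585624
w(0.3) ≈ -2.5856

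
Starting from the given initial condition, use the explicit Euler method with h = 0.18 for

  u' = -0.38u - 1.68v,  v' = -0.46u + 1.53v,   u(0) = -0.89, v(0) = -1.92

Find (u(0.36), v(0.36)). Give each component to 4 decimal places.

Euler on (u,v): u_{n+1} = u_n + h·u', v_{n+1} = v_n + h·v'.
0.000000: (-0.890000, -1.920000); f=(3.563800, -2.528200) → (-0.248516, -2.375076)
0.180000: (-0.248516, -2.375076); f=(4.084564, -3.519549) → (0.486705, -3.008595)
(u(0.36), v(0.36)) ≈ (0.4867, -3.0086)

0.4867, -3.0086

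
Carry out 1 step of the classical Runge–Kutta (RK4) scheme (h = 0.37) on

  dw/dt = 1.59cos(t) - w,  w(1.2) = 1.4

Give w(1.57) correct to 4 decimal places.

RK4: k1 = f(t_n, w_n); k2 = f(t_n + h/2, w_n + (h/2)·k1); k3 = f(t_n + h/2, w_n + (h/2)·k2); k4 = f(t_n + h, w_n + h·k3); w_{n+1} = w_n + (h/6)·(k1 + 2k2 + 2k3 + k4).
t=1.200000, w=1.400000:
  k1 = f(1.200000, 1.400000) = -0.823851
  k2 = f(1.385000, 1.247588) = -0.953868
  k3 = f(1.385000, 1.223534) = -0.929815
  k4 = f(1.570000, 1.055968) = -1.054702
  w ← 1.400000 + (0.37/6)·(k1 + 2k2 + 2k3 + k4) = 1.051835
w(1.57) ≈ 1.0518

1.0518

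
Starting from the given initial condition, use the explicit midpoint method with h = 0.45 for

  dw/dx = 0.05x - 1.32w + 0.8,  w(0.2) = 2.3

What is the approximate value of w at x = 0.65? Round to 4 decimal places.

Midpoint: k1 = f(x_n, w_n); k2 = f(x_n + h/2, w_n + (h/2)·k1); w_{n+1} = w_n + h·k2.
x=0.200000, w=2.300000:
  k1 = f(0.200000, 2.300000) = -2.226000
  k2 = f(0.425000, 1.799150) = -1.553628
  w ← 2.300000 + 0.45·(-1.553628) = 1.600867
w(0.65) ≈ 1.6009

1.6009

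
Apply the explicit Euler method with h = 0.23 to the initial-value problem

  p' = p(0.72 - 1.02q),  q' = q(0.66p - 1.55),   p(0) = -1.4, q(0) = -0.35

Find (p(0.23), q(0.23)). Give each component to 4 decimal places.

-1.7468, -0.1508

Euler on (p,q): p_{n+1} = p_n + h·p', q_{n+1} = q_n + h·q'.
0.000000: (-1.400000, -0.350000); f=(-1.507800, 0.865900) → (-1.746794, -0.150843)
(p(0.23), q(0.23)) ≈ (-1.7468, -0.1508)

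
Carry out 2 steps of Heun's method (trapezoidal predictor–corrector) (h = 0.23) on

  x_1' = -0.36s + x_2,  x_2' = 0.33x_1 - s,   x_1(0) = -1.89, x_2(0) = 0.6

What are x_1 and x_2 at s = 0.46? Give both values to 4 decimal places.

-1.7281, 0.2241

Heun on (x_1,x_2): k1 = f(s_n, state_n); k2 = f(s_n + h, state_n + h·k1); state_{n+1} = state_n + (h/2)·(k1 + k2).
0.000000: (-1.890000, 0.600000)
  k1 = (0.600000, -0.623700)
  predictor → (-1.752000, 0.456549)
  k2 = (0.373749, -0.808160)
  → (-1.778019, 0.435336)
0.230000: (-1.778019, 0.435336)
  k1 = (0.352536, -0.816746)
  predictor → (-1.696936, 0.247484)
  k2 = (0.081884, -1.019989)
  → (-1.728060, 0.224112)
(x_1(0.46), x_2(0.46)) ≈ (-1.7281, 0.2241)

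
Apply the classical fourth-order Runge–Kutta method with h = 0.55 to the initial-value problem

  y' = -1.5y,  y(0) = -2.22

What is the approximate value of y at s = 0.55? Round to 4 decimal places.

RK4: k1 = f(s_n, y_n); k2 = f(s_n + h/2, y_n + (h/2)·k1); k3 = f(s_n + h/2, y_n + (h/2)·k2); k4 = f(s_n + h, y_n + h·k3); y_{n+1} = y_n + (h/6)·(k1 + 2k2 + 2k3 + k4).
s=0.000000, y=-2.220000:
  k1 = f(0.000000, -2.220000) = 3.330000
  k2 = f(0.275000, -1.304250) = 1.956375
  k3 = f(0.275000, -1.681997) = 2.522995
  k4 = f(0.550000, -0.832353) = 1.248529
  y ← -2.220000 + (0.55/6)·(k1 + 2k2 + 2k3 + k4) = -0.979084
y(0.55) ≈ -0.9791

-0.9791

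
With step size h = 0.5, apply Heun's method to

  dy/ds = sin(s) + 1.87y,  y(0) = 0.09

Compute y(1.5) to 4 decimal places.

Heun: k1 = f(s_n, y_n); k2 = f(s_n + h, y_n + h·k1); y_{n+1} = y_n + (h/2)·(k1 + k2).
s=0.000000, y=0.090000:
  k1 = f(0.000000, 0.090000) = 0.168300
  k2 = f(0.500000, 0.174150) = 0.805086
  y ← 0.090000 + (0.5/2)·(0.168300 + 0.805086) = 0.333347
s=0.500000, y=0.333347:
  k1 = f(0.500000, 0.333347) = 1.102784
  k2 = f(1.000000, 0.884738) = 2.495932
  y ← 0.333347 + (0.5/2)·(1.102784 + 2.495932) = 1.233025
s=1.000000, y=1.233025:
  k1 = f(1.000000, 1.233025) = 3.147228
  k2 = f(1.500000, 2.806639) = 6.245911
  y ← 1.233025 + (0.5/2)·(3.147228 + 6.245911) = 3.581310
y(1.5) ≈ 3.5813

3.5813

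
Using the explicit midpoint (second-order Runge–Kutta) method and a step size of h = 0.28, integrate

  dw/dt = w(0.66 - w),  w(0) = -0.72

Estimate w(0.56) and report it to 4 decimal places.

-1.8458

Midpoint: k1 = f(t_n, w_n); k2 = f(t_n + h/2, w_n + (h/2)·k1); w_{n+1} = w_n + h·k2.
t=0.000000, w=-0.720000:
  k1 = f(0.000000, -0.720000) = -0.993600
  k2 = f(0.140000, -0.859104) = -1.305068
  w ← -0.720000 + 0.28·(-1.305068) = -1.085419
t=0.280000, w=-1.085419:
  k1 = f(0.280000, -1.085419) = -1.894511
  k2 = f(0.420000, -1.350651) = -2.715687
  w ← -1.085419 + 0.28·(-2.715687) = -1.845811
w(0.56) ≈ -1.8458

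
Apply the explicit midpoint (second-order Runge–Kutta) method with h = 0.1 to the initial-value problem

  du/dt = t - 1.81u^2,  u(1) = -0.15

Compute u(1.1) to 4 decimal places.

Midpoint: k1 = f(t_n, u_n); k2 = f(t_n + h/2, u_n + (h/2)·k1); u_{n+1} = u_n + h·k2.
t=1.000000, u=-0.150000:
  k1 = f(1.000000, -0.150000) = 0.959275
  k2 = f(1.050000, -0.102036) = 1.031155
  u ← -0.150000 + 0.1·1.031155 = -0.046884
u(1.1) ≈ -0.0469

-0.0469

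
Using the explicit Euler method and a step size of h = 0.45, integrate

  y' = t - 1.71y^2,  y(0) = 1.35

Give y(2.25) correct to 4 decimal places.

1.0777

Euler: y_{n+1} = y_n + h·f(t_n, y_n).
t=0.000000, y=1.350000: f=-3.116475 → y ← 1.350000 + 0.45·(-3.116475) = -0.052414
t=0.450000, y=-0.052414: f=0.445302 → y ← -0.052414 + 0.45·0.445302 = 0.147972
t=0.900000, y=0.147972: f=0.862558 → y ← 0.147972 + 0.45·0.862558 = 0.536123
t=1.350000, y=0.536123: f=0.858497 → y ← 0.536123 + 0.45·0.858497 = 0.922447
t=1.800000, y=0.922447: f=0.344945 → y ← 0.922447 + 0.45·0.344945 = 1.077673
y(2.25) ≈ 1.0777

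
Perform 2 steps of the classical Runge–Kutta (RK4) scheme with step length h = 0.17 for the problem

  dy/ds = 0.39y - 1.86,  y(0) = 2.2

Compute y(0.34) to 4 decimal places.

1.8357

RK4: k1 = f(s_n, y_n); k2 = f(s_n + h/2, y_n + (h/2)·k1); k3 = f(s_n + h/2, y_n + (h/2)·k2); k4 = f(s_n + h, y_n + h·k3); y_{n+1} = y_n + (h/6)·(k1 + 2k2 + 2k3 + k4).
s=0.000000, y=2.200000:
  k1 = f(0.000000, 2.200000) = -1.002000
  k2 = f(0.085000, 2.114830) = -1.035216
  k3 = f(0.085000, 2.112007) = -1.036317
  k4 = f(0.170000, 2.023826) = -1.070708
  y ← 2.200000 + (0.17/6)·(k1 + 2k2 + 2k3 + k4) = 2.023886
s=0.170000, y=2.023886:
  k1 = f(0.170000, 2.023886) = -1.070684
  k2 = f(0.255000, 1.932878) = -1.106178
  k3 = f(0.255000, 1.929861) = -1.107354
  k4 = f(0.340000, 1.835636) = -1.144102
  y ← 2.023886 + (0.17/6)·(k1 + 2k2 + 2k3 + k4) = 1.835701
y(0.34) ≈ 1.8357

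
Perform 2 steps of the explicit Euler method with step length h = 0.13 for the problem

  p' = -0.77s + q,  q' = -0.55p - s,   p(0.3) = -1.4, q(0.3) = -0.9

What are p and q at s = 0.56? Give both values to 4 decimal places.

Euler on (p,q): p_{n+1} = p_n + h·p', q_{n+1} = q_n + h·q'.
0.300000: (-1.400000, -0.900000); f=(-1.131000, 0.470000) → (-1.547030, -0.838900)
0.430000: (-1.547030, -0.838900); f=(-1.170000, 0.420866) → (-1.699130, -0.784187)
(p(0.56), q(0.56)) ≈ (-1.6991, -0.7842)

-1.6991, -0.7842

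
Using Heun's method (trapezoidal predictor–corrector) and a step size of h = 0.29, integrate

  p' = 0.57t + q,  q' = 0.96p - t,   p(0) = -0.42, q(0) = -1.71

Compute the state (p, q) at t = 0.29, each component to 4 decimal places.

-0.9089, -1.9380

Heun on (p,q): k1 = f(t_n, state_n); k2 = f(t_n + h, state_n + h·k1); state_{n+1} = state_n + (h/2)·(k1 + k2).
0.000000: (-0.420000, -1.710000)
  k1 = (-1.710000, -0.403200)
  predictor → (-0.915900, -1.826928)
  k2 = (-1.661628, -1.169264)
  → (-0.908886, -1.938007)
(p(0.29), q(0.29)) ≈ (-0.9089, -1.9380)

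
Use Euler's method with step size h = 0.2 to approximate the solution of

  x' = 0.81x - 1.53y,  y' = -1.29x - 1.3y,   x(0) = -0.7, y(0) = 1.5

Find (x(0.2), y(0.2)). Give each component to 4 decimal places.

Euler on (x,y): x_{n+1} = x_n + h·x', y_{n+1} = y_n + h·y'.
0.000000: (-0.700000, 1.500000); f=(-2.862000, -1.047000) → (-1.272400, 1.290600)
(x(0.2), y(0.2)) ≈ (-1.2724, 1.2906)

-1.2724, 1.2906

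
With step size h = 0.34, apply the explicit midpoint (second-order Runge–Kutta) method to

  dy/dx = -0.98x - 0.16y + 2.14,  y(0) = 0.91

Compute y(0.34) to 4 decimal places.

Midpoint: k1 = f(x_n, y_n); k2 = f(x_n + h/2, y_n + (h/2)·k1); y_{n+1} = y_n + h·k2.
x=0.000000, y=0.910000:
  k1 = f(0.000000, 0.910000) = 1.994400
  k2 = f(0.170000, 1.249048) = 1.773552
  y ← 0.910000 + 0.34·1.773552 = 1.513008
y(0.34) ≈ 1.5130

1.5130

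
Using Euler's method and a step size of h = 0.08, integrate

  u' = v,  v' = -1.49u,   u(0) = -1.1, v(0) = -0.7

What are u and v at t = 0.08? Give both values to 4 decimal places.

-1.1560, -0.5689

Euler on (u,v): u_{n+1} = u_n + h·u', v_{n+1} = v_n + h·v'.
0.000000: (-1.100000, -0.700000); f=(-0.700000, 1.639000) → (-1.156000, -0.568880)
(u(0.08), v(0.08)) ≈ (-1.1560, -0.5689)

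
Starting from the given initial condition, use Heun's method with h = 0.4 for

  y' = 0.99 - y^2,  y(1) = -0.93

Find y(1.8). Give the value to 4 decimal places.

-0.7308

Heun: k1 = f(s_n, y_n); k2 = f(s_n + h, y_n + h·k1); y_{n+1} = y_n + (h/2)·(k1 + k2).
s=1.000000, y=-0.930000:
  k1 = f(1.000000, -0.930000) = 0.125100
  k2 = f(1.400000, -0.879960) = 0.215670
  y ← -0.930000 + (0.4/2)·(0.125100 + 0.215670) = -0.861846
s=1.400000, y=-0.861846:
  k1 = f(1.400000, -0.861846) = 0.247222
  k2 = f(1.800000, -0.762957) = 0.407896
  y ← -0.861846 + (0.4/2)·(0.247222 + 0.407896) = -0.730822
y(1.8) ≈ -0.7308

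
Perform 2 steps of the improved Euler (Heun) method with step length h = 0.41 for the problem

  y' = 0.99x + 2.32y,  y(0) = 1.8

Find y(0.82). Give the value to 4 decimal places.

10.9278

Heun: k1 = f(x_n, y_n); k2 = f(x_n + h, y_n + h·k1); y_{n+1} = y_n + (h/2)·(k1 + k2).
x=0.000000, y=1.800000:
  k1 = f(0.000000, 1.800000) = 4.176000
  k2 = f(0.410000, 3.512160) = 8.554111
  y ← 1.800000 + (0.41/2)·(4.176000 + 8.554111) = 4.409673
x=0.410000, y=4.409673:
  k1 = f(0.410000, 4.409673) = 10.636341
  k2 = f(0.820000, 8.770573) = 21.159528
  y ← 4.409673 + (0.41/2)·(10.636341 + 21.159528) = 10.927826
y(0.82) ≈ 10.9278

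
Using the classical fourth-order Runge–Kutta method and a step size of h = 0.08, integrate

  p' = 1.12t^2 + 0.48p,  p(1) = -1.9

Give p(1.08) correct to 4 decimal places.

RK4: k1 = f(t_n, p_n); k2 = f(t_n + h/2, p_n + (h/2)·k1); k3 = f(t_n + h/2, p_n + (h/2)·k2); k4 = f(t_n + h, p_n + h·k3); p_{n+1} = p_n + (h/6)·(k1 + 2k2 + 2k3 + k4).
t=1.000000, p=-1.900000:
  k1 = f(1.000000, -1.900000) = 0.208000
  k2 = f(1.040000, -1.891680) = 0.303386
  k3 = f(1.040000, -1.887865) = 0.305217
  k4 = f(1.080000, -1.875583) = 0.406088
  p ← -1.900000 + (0.08/6)·(k1 + 2k2 + 2k3 + k4) = -1.875583
p(1.08) ≈ -1.8756

-1.8756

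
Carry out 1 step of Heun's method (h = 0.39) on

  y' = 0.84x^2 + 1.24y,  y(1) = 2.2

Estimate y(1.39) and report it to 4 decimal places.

Heun: k1 = f(x_n, y_n); k2 = f(x_n + h, y_n + h·k1); y_{n+1} = y_n + (h/2)·(k1 + k2).
x=1.000000, y=2.200000:
  k1 = f(1.000000, 2.200000) = 3.568000
  k2 = f(1.390000, 3.591520) = 6.076449
  y ← 2.200000 + (0.39/2)·(3.568000 + 6.076449) = 4.080668
y(1.39) ≈ 4.0807

4.0807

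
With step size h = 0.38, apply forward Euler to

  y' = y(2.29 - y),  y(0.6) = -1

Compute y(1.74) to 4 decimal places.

Euler: y_{n+1} = y_n + h·f(t_n, y_n).
t=0.600000, y=-1.000000: f=-3.290000 → y ← -1.000000 + 0.38·(-3.290000) = -2.250200
t=0.980000, y=-2.250200: f=-10.216358 → y ← -2.250200 + 0.38·(-10.216358) = -6.132416
t=1.360000, y=-6.132416: f=-51.649759 → y ← -6.132416 + 0.38·(-51.649759) = -25.759325
y(1.74) ≈ -25.7593

-25.7593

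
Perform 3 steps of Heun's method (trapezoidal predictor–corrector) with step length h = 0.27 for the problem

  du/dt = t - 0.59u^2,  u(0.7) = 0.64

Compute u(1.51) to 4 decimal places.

Heun: k1 = f(t_n, u_n); k2 = f(t_n + h, u_n + h·k1); u_{n+1} = u_n + (h/2)·(k1 + k2).
t=0.700000, u=0.640000:
  k1 = f(0.700000, 0.640000) = 0.458336
  k2 = f(0.970000, 0.763751) = 0.625844
  u ← 0.640000 + (0.27/2)·(0.458336 + 0.625844) = 0.786364
t=0.970000, u=0.786364:
  k1 = f(0.970000, 0.786364) = 0.605162
  k2 = f(1.240000, 0.949758) = 0.707796
  u ← 0.786364 + (0.27/2)·(0.605162 + 0.707796) = 0.963614
t=1.240000, u=0.963614:
  k1 = f(1.240000, 0.963614) = 0.692155
  k2 = f(1.510000, 1.150495) = 0.729053
  u ← 0.963614 + (0.27/2)·(0.692155 + 0.729053) = 1.155477
u(1.51) ≈ 1.1555

1.1555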